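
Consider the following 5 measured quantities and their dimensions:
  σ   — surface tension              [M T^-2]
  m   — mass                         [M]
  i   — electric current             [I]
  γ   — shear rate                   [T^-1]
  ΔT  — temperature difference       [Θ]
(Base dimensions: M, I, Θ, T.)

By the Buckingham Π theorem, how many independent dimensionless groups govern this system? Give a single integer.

1

Dimensional matrix (M×I×Θ×T by σ×m×i×γ×ΔT):
  M: [ 1  1  0  0  0]
  I: [ 0  0  1  0  0]
  Θ: [ 0  0  0  0  1]
  T: [-2  0  0 -1  0]
RREF → pivots at {σ,m,i,ΔT} ⇒ r = 4
n=5, r=4 ⇒ 1 dimensionless group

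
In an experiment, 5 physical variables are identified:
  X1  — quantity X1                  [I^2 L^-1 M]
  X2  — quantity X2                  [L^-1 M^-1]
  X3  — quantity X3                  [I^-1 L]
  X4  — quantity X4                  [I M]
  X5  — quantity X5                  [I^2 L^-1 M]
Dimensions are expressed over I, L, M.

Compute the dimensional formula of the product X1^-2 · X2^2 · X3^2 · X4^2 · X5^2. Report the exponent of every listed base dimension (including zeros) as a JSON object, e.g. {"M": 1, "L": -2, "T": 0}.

Write exponents as rows I,L,M / cols X1,X2,X3,X4,X5:
  I: [ 2  0 -1  1  2]
  L: [-1 -1  1  0 -1]
  M: [ 1 -1  0  1  1]
  [I]: (-2)·2+(2)·0+(2)·-1+(2)·1+(2)·2 = 0
  [L]: (-2)·-1+(2)·-1+(2)·1+(2)·0+(2)·-1 = 0
  [M]: (-2)·1+(2)·-1+(2)·0+(2)·1+(2)·1 = 0
⇒ 1 (dimensionless)

{"I": 0, "L": 0, "M": 0}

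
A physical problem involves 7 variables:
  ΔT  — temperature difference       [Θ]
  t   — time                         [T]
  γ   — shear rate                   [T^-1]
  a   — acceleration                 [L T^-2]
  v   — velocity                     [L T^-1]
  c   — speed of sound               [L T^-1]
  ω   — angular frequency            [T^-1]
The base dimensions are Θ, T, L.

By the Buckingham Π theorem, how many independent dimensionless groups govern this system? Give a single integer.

4

Exponent matrix [Θ,T,L] × [ΔT,t,γ,a,v,c,ω]:
  Θ: [ 1  0  0  0  0  0  0]
  T: [ 0  1 -1 -2 -1 -1 -1]
  L: [ 0  0  0  1  1  1  0]
Echelon form has 3 nonzero rows (pivots: ΔT,t,a)
n=7, r=3 ⇒ 4 dimensionless groups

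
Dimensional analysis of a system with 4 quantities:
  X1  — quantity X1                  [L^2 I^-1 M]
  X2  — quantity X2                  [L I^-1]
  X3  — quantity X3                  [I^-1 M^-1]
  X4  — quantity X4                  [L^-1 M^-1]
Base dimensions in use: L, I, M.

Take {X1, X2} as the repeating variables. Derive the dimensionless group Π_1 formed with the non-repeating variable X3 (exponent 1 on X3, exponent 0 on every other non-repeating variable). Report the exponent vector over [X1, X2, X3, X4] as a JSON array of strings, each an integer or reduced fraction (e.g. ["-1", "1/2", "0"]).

Exponent matrix [L,I,M] × [X1,X2,X3,X4]:
  L: [ 2  1  0 -1]
  I: [-1 -1 -1  0]
  M: [ 1  0 -1 -1]
RREF → pivots at {X1,X2} ⇒ r = 2
Repeat: X1,X2; free: X3,X4
RREF:
  r0: [   1    0   -1   -1]
  r1: [   0    1    2    1]
  r2: [   0    0    0    0]
Fix exponent of X3 at 1, X4 at 0; solve each RREF row for its pivot's exponent:
  r0: exp(X1) + (-1)·1 = 0 ⇒ exp(X1) = 1
  r1: exp(X2) + (2)·1 = 0 ⇒ exp(X2) = -2
Π_1 = X1 · X2^-2 · X3

["1", "-2", "1", "0"]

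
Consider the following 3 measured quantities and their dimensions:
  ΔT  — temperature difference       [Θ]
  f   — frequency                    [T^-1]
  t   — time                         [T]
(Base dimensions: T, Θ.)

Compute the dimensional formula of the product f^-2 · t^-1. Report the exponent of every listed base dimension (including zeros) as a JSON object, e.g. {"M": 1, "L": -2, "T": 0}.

{"T": 1, "Θ": 0}

Write exponents as rows T,Θ / cols ΔT,f,t:
  T: [ 0 -1  1]
  Θ: [ 1  0  0]
  [T]: (-2)·-1+(-1)·1 = 1
  [Θ]: (-2)·0+(-1)·0 = 0
⇒ T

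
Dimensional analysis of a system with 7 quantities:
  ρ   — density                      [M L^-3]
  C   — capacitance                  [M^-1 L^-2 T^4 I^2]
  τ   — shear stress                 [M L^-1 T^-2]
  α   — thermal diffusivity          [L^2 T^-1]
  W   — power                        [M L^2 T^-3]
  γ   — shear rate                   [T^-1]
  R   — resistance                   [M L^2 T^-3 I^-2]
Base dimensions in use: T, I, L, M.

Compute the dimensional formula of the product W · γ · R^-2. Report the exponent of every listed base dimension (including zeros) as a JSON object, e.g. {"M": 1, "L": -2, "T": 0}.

Write exponents as rows T,I,L,M / cols ρ,C,τ,α,W,γ,R:
  T: [ 0  4 -2 -1 -3 -1 -3]
  I: [ 0  2  0  0  0  0 -2]
  L: [-3 -2 -1  2  2  0  2]
  M: [ 1 -1  1  0  1  0  1]
  [T]: (1)·-3+(1)·-1+(-2)·-3 = 2
  [I]: (1)·0+(1)·0+(-2)·-2 = 4
  [L]: (1)·2+(1)·0+(-2)·2 = -2
  [M]: (1)·1+(1)·0+(-2)·1 = -1
⇒ T^2 I^4 L^-2 M^-1

{"T": 2, "I": 4, "L": -2, "M": -1}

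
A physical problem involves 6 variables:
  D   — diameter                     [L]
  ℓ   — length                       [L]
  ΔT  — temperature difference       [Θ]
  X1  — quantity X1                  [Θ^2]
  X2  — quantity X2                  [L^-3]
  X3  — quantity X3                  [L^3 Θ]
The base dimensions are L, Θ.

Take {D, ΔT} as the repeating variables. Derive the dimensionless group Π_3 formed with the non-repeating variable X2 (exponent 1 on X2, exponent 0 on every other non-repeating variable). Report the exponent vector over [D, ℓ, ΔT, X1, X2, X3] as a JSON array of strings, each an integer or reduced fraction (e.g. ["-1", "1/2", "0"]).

Dimensional matrix (L×Θ by D×ℓ×ΔT×X1×X2×X3):
  L: [ 1  1  0  0 -3  3]
  Θ: [ 0  0  1  2  0  1]
Echelon form has 2 nonzero rows (pivots: D,ΔT)
Repeat: D,ΔT; free: ℓ,X1,X2,X3
RREF:
  r0: [   1    1    0    0   -3    3]
  r1: [   0    0    1    2    0    1]
Fix exponent of X2 at 1, ℓ at 0, X1 at 0, X3 at 0; solve each RREF row for its pivot's exponent:
  r0: exp(D) + (-3)·1 = 0 ⇒ exp(D) = 3
  r1: exp(ΔT) + (0)·1 = 0 ⇒ exp(ΔT) = 0
Π_3 = D^3 · X2

["3", "0", "0", "0", "1", "0"]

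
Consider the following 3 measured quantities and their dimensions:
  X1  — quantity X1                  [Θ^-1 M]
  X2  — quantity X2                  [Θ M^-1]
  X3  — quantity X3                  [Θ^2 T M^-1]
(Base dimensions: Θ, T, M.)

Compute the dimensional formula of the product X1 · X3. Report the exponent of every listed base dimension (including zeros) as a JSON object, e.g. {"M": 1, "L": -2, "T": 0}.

{"Θ": 1, "T": 1, "M": 0}

Dimensional matrix (Θ×T×M by X1×X2×X3):
  Θ: [-1  1  2]
  T: [ 0  0  1]
  M: [ 1 -1 -1]
  [Θ]: (1)·-1+(1)·2 = 1
  [T]: (1)·0+(1)·1 = 1
  [M]: (1)·1+(1)·-1 = 0
⇒ Θ T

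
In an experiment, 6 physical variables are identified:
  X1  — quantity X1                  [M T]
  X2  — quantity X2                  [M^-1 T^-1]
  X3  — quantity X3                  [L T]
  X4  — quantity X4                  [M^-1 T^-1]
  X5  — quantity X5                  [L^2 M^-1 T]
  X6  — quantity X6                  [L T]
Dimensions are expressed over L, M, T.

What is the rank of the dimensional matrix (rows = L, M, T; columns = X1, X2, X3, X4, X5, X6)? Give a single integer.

Exponent matrix [L,M,T] × [X1,X2,X3,X4,X5,X6]:
  L: [ 0  0  1  0  2  1]
  M: [ 1 -1  0 -1 -1  0]
  T: [ 1 -1  1 -1  1  1]
Echelon form has 2 nonzero rows (pivots: X1,X3)

2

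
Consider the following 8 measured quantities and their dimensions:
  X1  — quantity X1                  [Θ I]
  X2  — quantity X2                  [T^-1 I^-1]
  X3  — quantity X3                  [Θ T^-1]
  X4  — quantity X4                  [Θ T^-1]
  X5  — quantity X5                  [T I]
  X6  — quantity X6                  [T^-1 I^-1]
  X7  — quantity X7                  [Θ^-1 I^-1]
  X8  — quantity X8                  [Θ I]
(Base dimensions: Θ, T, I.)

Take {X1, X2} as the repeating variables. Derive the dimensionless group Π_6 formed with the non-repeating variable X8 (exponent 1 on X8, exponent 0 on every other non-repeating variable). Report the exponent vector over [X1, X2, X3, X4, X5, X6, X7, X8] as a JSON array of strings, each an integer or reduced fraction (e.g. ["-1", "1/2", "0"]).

Dimensional matrix (Θ×T×I by X1×X2×X3×X4×X5×X6×X7×X8):
  Θ: [ 1  0  1  1  0  0 -1  1]
  T: [ 0 -1 -1 -1  1 -1  0  0]
  I: [ 1 -1  0  0  1 -1 -1  1]
RREF → pivots at {X1,X2} ⇒ r = 2
Pivot set = {X1,X2}, free = {X3,X4,X5,X6,X7,X8}
RREF:
  r0: [   1    0    1    1    0    0   -1    1]
  r1: [   0    1    1    1   -1    1    0    0]
  r2: [   0    0    0    0    0    0    0    0]
Fix exponent of X8 at 1, X3 at 0, X4 at 0, X5 at 0, X6 at 0, X7 at 0; solve each RREF row for its pivot's exponent:
  r0: exp(X1) + (1)·1 = 0 ⇒ exp(X1) = -1
  r1: exp(X2) + (0)·1 = 0 ⇒ exp(X2) = 0
Π_6 = X1^-1 · X8

["-1", "0", "0", "0", "0", "0", "0", "1"]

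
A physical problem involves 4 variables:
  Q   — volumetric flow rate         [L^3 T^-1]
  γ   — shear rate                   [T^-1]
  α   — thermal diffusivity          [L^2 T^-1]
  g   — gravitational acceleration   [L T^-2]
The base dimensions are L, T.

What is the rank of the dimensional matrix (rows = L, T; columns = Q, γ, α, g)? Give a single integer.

2

Dimensional matrix (L×T by Q×γ×α×g):
  L: [ 3  0  2  1]
  T: [-1 -1 -1 -2]
RREF → pivots at {Q,γ} ⇒ r = 2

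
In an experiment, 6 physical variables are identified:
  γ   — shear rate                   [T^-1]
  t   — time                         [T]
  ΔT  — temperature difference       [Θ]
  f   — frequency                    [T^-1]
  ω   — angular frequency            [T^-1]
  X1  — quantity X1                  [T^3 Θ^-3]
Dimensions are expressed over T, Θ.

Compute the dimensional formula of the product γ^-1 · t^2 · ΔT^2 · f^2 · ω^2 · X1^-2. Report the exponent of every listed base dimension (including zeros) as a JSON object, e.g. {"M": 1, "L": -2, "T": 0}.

{"T": -7, "Θ": 8}

Dimensional matrix (T×Θ by γ×t×ΔT×f×ω×X1):
  T: [-1  1  0 -1 -1  3]
  Θ: [ 0  0  1  0  0 -3]
  [T]: (-1)·-1+(2)·1+(2)·0+(2)·-1+(2)·-1+(-2)·3 = -7
  [Θ]: (-1)·0+(2)·0+(2)·1+(2)·0+(2)·0+(-2)·-3 = 8
⇒ T^-7 Θ^8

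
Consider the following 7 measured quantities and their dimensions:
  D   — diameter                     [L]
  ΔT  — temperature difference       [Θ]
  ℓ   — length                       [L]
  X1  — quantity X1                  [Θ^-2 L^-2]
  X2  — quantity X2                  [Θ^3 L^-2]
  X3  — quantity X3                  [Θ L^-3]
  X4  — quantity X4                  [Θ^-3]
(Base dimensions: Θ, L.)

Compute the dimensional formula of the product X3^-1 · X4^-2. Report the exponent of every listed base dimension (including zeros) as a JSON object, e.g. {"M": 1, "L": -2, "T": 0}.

Write exponents as rows Θ,L / cols D,ΔT,ℓ,X1,X2,X3,X4:
  Θ: [ 0  1  0 -2  3  1 -3]
  L: [ 1  0  1 -2 -2 -3  0]
  [Θ]: (-1)·1+(-2)·-3 = 5
  [L]: (-1)·-3+(-2)·0 = 3
⇒ Θ^5 L^3

{"Θ": 5, "L": 3}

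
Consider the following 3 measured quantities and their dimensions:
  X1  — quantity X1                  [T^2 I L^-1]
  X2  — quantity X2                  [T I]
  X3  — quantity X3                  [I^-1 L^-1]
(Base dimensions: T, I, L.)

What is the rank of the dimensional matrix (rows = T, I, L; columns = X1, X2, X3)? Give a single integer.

Write exponents as rows T,I,L / cols X1,X2,X3:
  T: [ 2  1  0]
  I: [ 1  1 -1]
  L: [-1  0 -1]
RREF → pivots at {X1,X2} ⇒ r = 2

2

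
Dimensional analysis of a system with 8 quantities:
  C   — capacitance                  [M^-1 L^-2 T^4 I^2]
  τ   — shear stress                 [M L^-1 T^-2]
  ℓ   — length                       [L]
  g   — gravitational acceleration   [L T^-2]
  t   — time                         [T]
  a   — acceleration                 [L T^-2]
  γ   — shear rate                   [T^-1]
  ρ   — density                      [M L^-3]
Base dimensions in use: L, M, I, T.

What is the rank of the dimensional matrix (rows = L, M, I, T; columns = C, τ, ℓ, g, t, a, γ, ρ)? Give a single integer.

4

Write exponents as rows L,M,I,T / cols C,τ,ℓ,g,t,a,γ,ρ:
  L: [-2 -1  1  1  0  1  0 -3]
  M: [-1  1  0  0  0  0  0  1]
  I: [ 2  0  0  0  0  0  0  0]
  T: [ 4 -2  0 -2  1 -2 -1  0]
Echelon form has 4 nonzero rows (pivots: C,τ,ℓ,g)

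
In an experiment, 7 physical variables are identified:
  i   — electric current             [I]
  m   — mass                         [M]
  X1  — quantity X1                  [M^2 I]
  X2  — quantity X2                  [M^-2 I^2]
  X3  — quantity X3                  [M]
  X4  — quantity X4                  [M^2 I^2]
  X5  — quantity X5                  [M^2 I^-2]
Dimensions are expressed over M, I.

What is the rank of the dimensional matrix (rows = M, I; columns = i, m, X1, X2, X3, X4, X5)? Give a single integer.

Dimensional matrix (M×I by i×m×X1×X2×X3×X4×X5):
  M: [ 0  1  2 -2  1  2  2]
  I: [ 1  0  1  2  0  2 -2]
Echelon form has 2 nonzero rows (pivots: i,m)

2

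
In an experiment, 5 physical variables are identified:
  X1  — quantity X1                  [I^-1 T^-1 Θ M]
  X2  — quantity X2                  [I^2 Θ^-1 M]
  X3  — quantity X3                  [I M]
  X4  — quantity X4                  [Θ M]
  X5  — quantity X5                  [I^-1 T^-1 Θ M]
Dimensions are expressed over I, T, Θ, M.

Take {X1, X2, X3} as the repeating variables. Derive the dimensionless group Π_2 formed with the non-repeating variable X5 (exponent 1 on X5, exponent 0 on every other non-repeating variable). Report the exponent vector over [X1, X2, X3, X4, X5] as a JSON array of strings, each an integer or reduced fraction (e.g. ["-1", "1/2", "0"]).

["-1", "0", "0", "0", "1"]

Write exponents as rows I,T,Θ,M / cols X1,X2,X3,X4,X5:
  I: [-1  2  1  0 -1]
  T: [-1  0  0  0 -1]
  Θ: [ 1 -1  0  1  1]
  M: [ 1  1  1  1  1]
Row reduction gives pivot columns X1,X2,X3; rank = 3
Pivot set = {X1,X2,X3}, free = {X4,X5}
RREF:
  r0: [   1    0    0    0    1]
  r1: [   0    1    0   -1    0]
  r2: [   0    0    1    2    0]
  r3: [   0    0    0    0    0]
Fix exponent of X5 at 1, X4 at 0; solve each RREF row for its pivot's exponent:
  r0: exp(X1) + (1)·1 = 0 ⇒ exp(X1) = -1
  r1: exp(X2) + (0)·1 = 0 ⇒ exp(X2) = 0
  r2: exp(X3) + (0)·1 = 0 ⇒ exp(X3) = 0
Π_2 = X1^-1 · X5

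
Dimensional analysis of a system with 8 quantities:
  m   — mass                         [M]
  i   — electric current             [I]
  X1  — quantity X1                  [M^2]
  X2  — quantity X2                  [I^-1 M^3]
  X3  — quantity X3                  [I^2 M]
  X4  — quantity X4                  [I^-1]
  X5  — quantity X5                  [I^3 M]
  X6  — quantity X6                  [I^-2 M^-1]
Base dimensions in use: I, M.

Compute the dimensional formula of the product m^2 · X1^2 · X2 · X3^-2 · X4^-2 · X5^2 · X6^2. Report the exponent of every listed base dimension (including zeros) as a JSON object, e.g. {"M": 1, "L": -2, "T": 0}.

Dimensional matrix (I×M by m×i×X1×X2×X3×X4×X5×X6):
  I: [ 0  1  0 -1  2 -1  3 -2]
  M: [ 1  0  2  3  1  0  1 -1]
  [I]: (2)·0+(2)·0+(1)·-1+(-2)·2+(-2)·-1+(2)·3+(2)·-2 = -1
  [M]: (2)·1+(2)·2+(1)·3+(-2)·1+(-2)·0+(2)·1+(2)·-1 = 7
⇒ I^-1 M^7

{"I": -1, "M": 7}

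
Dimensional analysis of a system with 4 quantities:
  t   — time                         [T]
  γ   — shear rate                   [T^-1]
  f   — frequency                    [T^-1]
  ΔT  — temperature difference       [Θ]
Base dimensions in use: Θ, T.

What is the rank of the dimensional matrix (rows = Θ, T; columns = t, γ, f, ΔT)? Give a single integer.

Dimensional matrix (Θ×T by t×γ×f×ΔT):
  Θ: [ 0  0  0  1]
  T: [ 1 -1 -1  0]
Echelon form has 2 nonzero rows (pivots: t,ΔT)

2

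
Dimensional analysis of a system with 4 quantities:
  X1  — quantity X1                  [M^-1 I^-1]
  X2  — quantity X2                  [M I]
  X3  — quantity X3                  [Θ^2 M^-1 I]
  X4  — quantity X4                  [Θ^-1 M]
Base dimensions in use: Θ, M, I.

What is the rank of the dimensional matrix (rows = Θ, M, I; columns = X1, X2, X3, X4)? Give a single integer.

2

Dimensional matrix (Θ×M×I by X1×X2×X3×X4):
  Θ: [ 0  0  2 -1]
  M: [-1  1 -1  1]
  I: [-1  1  1  0]
Row reduction gives pivot columns X1,X3; rank = 2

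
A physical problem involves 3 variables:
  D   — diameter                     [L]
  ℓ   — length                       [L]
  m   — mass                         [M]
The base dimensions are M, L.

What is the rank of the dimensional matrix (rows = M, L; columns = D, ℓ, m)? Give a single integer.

2

Dimensional matrix (M×L by D×ℓ×m):
  M: [ 0  0  1]
  L: [ 1  1  0]
Echelon form has 2 nonzero rows (pivots: D,m)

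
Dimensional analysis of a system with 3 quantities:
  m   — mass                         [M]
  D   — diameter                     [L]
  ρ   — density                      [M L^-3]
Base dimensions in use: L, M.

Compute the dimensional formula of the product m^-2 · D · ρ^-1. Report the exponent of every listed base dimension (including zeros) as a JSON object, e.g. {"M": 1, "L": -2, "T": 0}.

Dimensional matrix (L×M by m×D×ρ):
  L: [ 0  1 -3]
  M: [ 1  0  1]
  [L]: (-2)·0+(1)·1+(-1)·-3 = 4
  [M]: (-2)·1+(1)·0+(-1)·1 = -3
⇒ L^4 M^-3

{"L": 4, "M": -3}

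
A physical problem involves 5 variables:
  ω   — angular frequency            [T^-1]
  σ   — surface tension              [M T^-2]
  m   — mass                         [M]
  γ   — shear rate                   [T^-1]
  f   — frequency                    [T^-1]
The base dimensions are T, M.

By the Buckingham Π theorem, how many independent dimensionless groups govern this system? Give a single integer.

3

Dimensional matrix (T×M by ω×σ×m×γ×f):
  T: [-1 -2  0 -1 -1]
  M: [ 0  1  1  0  0]
RREF → pivots at {ω,σ} ⇒ r = 2
5 vars − rank 2 = 3 Π groups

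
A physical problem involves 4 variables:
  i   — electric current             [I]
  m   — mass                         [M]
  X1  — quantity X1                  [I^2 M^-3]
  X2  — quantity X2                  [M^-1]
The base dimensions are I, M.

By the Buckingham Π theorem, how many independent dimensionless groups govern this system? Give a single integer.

2

Write exponents as rows I,M / cols i,m,X1,X2:
  I: [ 1  0  2  0]
  M: [ 0  1 -3 -1]
Echelon form has 2 nonzero rows (pivots: i,m)
Π count = n − r = 4 − 2 = 2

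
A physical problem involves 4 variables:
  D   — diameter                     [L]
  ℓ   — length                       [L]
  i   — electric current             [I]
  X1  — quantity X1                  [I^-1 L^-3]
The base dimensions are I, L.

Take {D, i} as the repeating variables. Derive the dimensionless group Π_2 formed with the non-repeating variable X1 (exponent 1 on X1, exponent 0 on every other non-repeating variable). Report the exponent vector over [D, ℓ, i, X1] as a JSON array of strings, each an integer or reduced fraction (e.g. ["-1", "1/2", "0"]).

Exponent matrix [I,L] × [D,ℓ,i,X1]:
  I: [ 0  0  1 -1]
  L: [ 1  1  0 -3]
RREF → pivots at {D,i} ⇒ r = 2
Pivot set = {D,i}, free = {ℓ,X1}
RREF:
  r0: [   1    1    0   -3]
  r1: [   0    0    1   -1]
Fix exponent of X1 at 1, ℓ at 0; solve each RREF row for its pivot's exponent:
  r0: exp(D) + (-3)·1 = 0 ⇒ exp(D) = 3
  r1: exp(i) + (-1)·1 = 0 ⇒ exp(i) = 1
Π_2 = D^3 · i · X1

["3", "0", "1", "1"]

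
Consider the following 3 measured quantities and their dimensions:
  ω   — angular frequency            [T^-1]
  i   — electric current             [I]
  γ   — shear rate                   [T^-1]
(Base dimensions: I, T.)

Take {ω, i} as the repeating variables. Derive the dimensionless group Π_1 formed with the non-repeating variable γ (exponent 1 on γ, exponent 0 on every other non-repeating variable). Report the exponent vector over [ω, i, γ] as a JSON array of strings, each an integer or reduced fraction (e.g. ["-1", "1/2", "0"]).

Write exponents as rows I,T / cols ω,i,γ:
  I: [ 0  1  0]
  T: [-1  0 -1]
Echelon form has 2 nonzero rows (pivots: ω,i)
Pivot set = {ω,i}, free = {γ}
RREF:
  r0: [   1    0    1]
  r1: [   0    1    0]
Fix exponent of γ at 1; solve each RREF row for its pivot's exponent:
  r0: exp(ω) + (1)·1 = 0 ⇒ exp(ω) = -1
  r1: exp(i) + (0)·1 = 0 ⇒ exp(i) = 0
Π_1 = ω^-1 · γ

["-1", "0", "1"]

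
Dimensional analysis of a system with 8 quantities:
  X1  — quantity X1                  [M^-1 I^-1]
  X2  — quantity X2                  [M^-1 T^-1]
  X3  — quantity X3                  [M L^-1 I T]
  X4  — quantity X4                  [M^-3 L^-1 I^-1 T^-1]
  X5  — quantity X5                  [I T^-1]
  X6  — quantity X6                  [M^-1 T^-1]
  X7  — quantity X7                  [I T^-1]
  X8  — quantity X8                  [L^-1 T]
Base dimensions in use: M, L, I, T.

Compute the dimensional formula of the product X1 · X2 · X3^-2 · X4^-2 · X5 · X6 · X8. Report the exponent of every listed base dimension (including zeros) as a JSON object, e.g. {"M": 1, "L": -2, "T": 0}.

{"M": 1, "L": 3, "I": 0, "T": -2}

Dimensional matrix (M×L×I×T by X1×X2×X3×X4×X5×X6×X7×X8):
  M: [-1 -1  1 -3  0 -1  0  0]
  L: [ 0  0 -1 -1  0  0  0 -1]
  I: [-1  0  1 -1  1  0  1  0]
  T: [ 0 -1  1 -1 -1 -1 -1  1]
  [M]: (1)·-1+(1)·-1+(-2)·1+(-2)·-3+(1)·0+(1)·-1+(1)·0 = 1
  [L]: (1)·0+(1)·0+(-2)·-1+(-2)·-1+(1)·0+(1)·0+(1)·-1 = 3
  [I]: (1)·-1+(1)·0+(-2)·1+(-2)·-1+(1)·1+(1)·0+(1)·0 = 0
  [T]: (1)·0+(1)·-1+(-2)·1+(-2)·-1+(1)·-1+(1)·-1+(1)·1 = -2
⇒ M L^3 T^-2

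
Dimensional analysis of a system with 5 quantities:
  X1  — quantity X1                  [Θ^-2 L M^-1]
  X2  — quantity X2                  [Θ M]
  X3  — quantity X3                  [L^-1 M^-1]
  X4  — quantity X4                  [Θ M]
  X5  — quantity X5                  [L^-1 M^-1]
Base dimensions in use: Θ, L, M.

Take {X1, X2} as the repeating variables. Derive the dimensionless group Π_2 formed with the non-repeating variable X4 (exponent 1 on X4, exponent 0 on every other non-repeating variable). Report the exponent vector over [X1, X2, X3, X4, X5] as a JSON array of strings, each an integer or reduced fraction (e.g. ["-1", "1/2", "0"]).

["0", "-1", "0", "1", "0"]

Dimensional matrix (Θ×L×M by X1×X2×X3×X4×X5):
  Θ: [-2  1  0  1  0]
  L: [ 1  0 -1  0 -1]
  M: [-1  1 -1  1 -1]
Echelon form has 2 nonzero rows (pivots: X1,X2)
Pivot set = {X1,X2}, free = {X3,X4,X5}
RREF:
  r0: [   1    0   -1    0   -1]
  r1: [   0    1   -2    1   -2]
  r2: [   0    0    0    0    0]
Fix exponent of X4 at 1, X3 at 0, X5 at 0; solve each RREF row for its pivot's exponent:
  r0: exp(X1) + (0)·1 = 0 ⇒ exp(X1) = 0
  r1: exp(X2) + (1)·1 = 0 ⇒ exp(X2) = -1
Π_2 = X2^-1 · X4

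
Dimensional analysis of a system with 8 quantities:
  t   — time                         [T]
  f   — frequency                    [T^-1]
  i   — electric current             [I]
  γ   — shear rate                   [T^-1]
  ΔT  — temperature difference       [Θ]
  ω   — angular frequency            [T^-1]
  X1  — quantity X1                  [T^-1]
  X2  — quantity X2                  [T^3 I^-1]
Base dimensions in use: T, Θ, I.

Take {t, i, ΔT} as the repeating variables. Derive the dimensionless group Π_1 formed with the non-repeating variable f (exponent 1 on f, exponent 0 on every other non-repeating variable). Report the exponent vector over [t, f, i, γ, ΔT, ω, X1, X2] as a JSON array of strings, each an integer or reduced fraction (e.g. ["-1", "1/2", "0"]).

Dimensional matrix (T×Θ×I by t×f×i×γ×ΔT×ω×X1×X2):
  T: [ 1 -1  0 -1  0 -1 -1  3]
  Θ: [ 0  0  0  0  1  0  0  0]
  I: [ 0  0  1  0  0  0  0 -1]
Echelon form has 3 nonzero rows (pivots: t,i,ΔT)
Repeat: t,i,ΔT; free: f,γ,ω,X1,X2
RREF:
  r0: [   1   -1    0   -1    0   -1   -1    3]
  r1: [   0    0    1    0    0    0    0   -1]
  r2: [   0    0    0    0    1    0    0    0]
Fix exponent of f at 1, γ at 0, ω at 0, X1 at 0, X2 at 0; solve each RREF row for its pivot's exponent:
  r0: exp(t) + (-1)·1 = 0 ⇒ exp(t) = 1
  r1: exp(i) + (0)·1 = 0 ⇒ exp(i) = 0
  r2: exp(ΔT) + (0)·1 = 0 ⇒ exp(ΔT) = 0
Π_1 = t · f

["1", "1", "0", "0", "0", "0", "0", "0"]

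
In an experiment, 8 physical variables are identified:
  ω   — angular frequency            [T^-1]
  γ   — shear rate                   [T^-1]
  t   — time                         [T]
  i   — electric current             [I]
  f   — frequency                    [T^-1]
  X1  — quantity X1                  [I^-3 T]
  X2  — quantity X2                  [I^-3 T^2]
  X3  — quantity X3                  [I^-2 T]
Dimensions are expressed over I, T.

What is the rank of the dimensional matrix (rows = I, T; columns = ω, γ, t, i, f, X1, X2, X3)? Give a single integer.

Exponent matrix [I,T] × [ω,γ,t,i,f,X1,X2,X3]:
  I: [ 0  0  0  1  0 -3 -3 -2]
  T: [-1 -1  1  0 -1  1  2  1]
Echelon form has 2 nonzero rows (pivots: ω,i)

2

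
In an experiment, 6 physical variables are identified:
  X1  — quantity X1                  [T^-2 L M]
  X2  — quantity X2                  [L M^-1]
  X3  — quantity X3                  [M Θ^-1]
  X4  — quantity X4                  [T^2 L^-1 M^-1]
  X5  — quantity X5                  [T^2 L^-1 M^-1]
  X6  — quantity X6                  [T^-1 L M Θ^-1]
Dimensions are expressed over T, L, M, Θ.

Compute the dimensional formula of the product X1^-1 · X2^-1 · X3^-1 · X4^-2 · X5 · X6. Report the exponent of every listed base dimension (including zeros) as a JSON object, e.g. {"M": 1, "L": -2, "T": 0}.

Write exponents as rows T,L,M,Θ / cols X1,X2,X3,X4,X5,X6:
  T: [-2  0  0  2  2 -1]
  L: [ 1  1  0 -1 -1  1]
  M: [ 1 -1  1 -1 -1  1]
  Θ: [ 0  0 -1  0  0 -1]
  [T]: (-1)·-2+(-1)·0+(-1)·0+(-2)·2+(1)·2+(1)·-1 = -1
  [L]: (-1)·1+(-1)·1+(-1)·0+(-2)·-1+(1)·-1+(1)·1 = 0
  [M]: (-1)·1+(-1)·-1+(-1)·1+(-2)·-1+(1)·-1+(1)·1 = 1
  [Θ]: (-1)·0+(-1)·0+(-1)·-1+(-2)·0+(1)·0+(1)·-1 = 0
⇒ T^-1 M

{"T": -1, "L": 0, "M": 1, "Θ": 0}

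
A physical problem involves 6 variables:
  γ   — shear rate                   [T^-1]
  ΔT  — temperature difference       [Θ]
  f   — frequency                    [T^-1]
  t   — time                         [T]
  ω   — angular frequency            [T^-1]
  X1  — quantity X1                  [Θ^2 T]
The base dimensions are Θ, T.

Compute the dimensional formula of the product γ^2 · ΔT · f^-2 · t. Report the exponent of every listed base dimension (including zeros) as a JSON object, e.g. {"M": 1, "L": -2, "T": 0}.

{"Θ": 1, "T": 1}

Dimensional matrix (Θ×T by γ×ΔT×f×t×ω×X1):
  Θ: [ 0  1  0  0  0  2]
  T: [-1  0 -1  1 -1  1]
  [Θ]: (2)·0+(1)·1+(-2)·0+(1)·0 = 1
  [T]: (2)·-1+(1)·0+(-2)·-1+(1)·1 = 1
⇒ Θ T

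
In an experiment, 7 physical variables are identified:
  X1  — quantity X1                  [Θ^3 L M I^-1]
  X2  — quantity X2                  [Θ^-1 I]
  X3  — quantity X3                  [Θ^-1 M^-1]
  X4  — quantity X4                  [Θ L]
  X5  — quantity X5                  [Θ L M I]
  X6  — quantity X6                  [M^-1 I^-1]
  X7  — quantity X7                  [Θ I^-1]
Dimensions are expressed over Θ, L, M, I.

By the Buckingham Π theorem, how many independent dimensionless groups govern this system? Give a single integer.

Write exponents as rows Θ,L,M,I / cols X1,X2,X3,X4,X5,X6,X7:
  Θ: [ 3 -1 -1  1  1  0  1]
  L: [ 1  0  0  1  1  0  0]
  M: [ 1  0 -1  0  1 -1  0]
  I: [-1  1  0  0  1 -1 -1]
Row reduction gives pivot columns X1,X2,X3; rank = 3
n=7, r=3 ⇒ 4 dimensionless groups

4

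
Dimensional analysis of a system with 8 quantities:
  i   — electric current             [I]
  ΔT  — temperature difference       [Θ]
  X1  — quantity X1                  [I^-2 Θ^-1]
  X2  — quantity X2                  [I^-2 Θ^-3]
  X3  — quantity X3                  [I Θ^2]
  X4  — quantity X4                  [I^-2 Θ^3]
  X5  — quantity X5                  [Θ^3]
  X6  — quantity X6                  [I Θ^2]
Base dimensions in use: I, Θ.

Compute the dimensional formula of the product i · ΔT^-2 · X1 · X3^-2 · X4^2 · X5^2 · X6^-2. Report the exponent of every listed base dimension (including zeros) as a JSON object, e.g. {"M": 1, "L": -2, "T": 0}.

{"I": -9, "Θ": 1}

Dimensional matrix (I×Θ by i×ΔT×X1×X2×X3×X4×X5×X6):
  I: [ 1  0 -2 -2  1 -2  0  1]
  Θ: [ 0  1 -1 -3  2  3  3  2]
  [I]: (1)·1+(-2)·0+(1)·-2+(-2)·1+(2)·-2+(2)·0+(-2)·1 = -9
  [Θ]: (1)·0+(-2)·1+(1)·-1+(-2)·2+(2)·3+(2)·3+(-2)·2 = 1
⇒ I^-9 Θ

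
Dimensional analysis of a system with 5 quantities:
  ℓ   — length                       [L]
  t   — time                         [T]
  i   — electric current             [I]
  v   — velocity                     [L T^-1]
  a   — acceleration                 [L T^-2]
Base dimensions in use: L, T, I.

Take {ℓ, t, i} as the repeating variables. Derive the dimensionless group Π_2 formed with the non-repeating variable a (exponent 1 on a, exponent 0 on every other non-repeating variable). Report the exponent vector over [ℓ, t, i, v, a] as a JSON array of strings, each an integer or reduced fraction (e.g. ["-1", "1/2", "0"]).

["-1", "2", "0", "0", "1"]

Exponent matrix [L,T,I] × [ℓ,t,i,v,a]:
  L: [ 1  0  0  1  1]
  T: [ 0  1  0 -1 -2]
  I: [ 0  0  1  0  0]
Echelon form has 3 nonzero rows (pivots: ℓ,t,i)
Pivot set = {ℓ,t,i}, free = {v,a}
RREF:
  r0: [   1    0    0    1    1]
  r1: [   0    1    0   -1   -2]
  r2: [   0    0    1    0    0]
Fix exponent of a at 1, v at 0; solve each RREF row for its pivot's exponent:
  r0: exp(ℓ) + (1)·1 = 0 ⇒ exp(ℓ) = -1
  r1: exp(t) + (-2)·1 = 0 ⇒ exp(t) = 2
  r2: exp(i) + (0)·1 = 0 ⇒ exp(i) = 0
Π_2 = ℓ^-1 · t^2 · a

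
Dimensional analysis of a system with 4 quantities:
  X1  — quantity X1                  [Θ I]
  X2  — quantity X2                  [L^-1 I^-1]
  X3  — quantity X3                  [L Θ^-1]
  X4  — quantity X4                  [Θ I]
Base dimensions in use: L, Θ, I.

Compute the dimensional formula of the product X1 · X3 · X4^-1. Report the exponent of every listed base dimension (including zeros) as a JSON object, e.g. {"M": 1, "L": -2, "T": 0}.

{"L": 1, "Θ": -1, "I": 0}

Write exponents as rows L,Θ,I / cols X1,X2,X3,X4:
  L: [ 0 -1  1  0]
  Θ: [ 1  0 -1  1]
  I: [ 1 -1  0  1]
  [L]: (1)·0+(1)·1+(-1)·0 = 1
  [Θ]: (1)·1+(1)·-1+(-1)·1 = -1
  [I]: (1)·1+(1)·0+(-1)·1 = 0
⇒ L Θ^-1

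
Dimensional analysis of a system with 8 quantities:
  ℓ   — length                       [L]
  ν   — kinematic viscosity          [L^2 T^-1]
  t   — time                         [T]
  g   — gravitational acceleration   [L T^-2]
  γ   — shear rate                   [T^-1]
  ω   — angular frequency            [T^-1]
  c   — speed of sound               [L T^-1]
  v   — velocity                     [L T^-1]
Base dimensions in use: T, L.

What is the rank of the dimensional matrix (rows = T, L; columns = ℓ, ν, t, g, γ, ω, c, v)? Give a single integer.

2

Write exponents as rows T,L / cols ℓ,ν,t,g,γ,ω,c,v:
  T: [ 0 -1  1 -2 -1 -1 -1 -1]
  L: [ 1  2  0  1  0  0  1  1]
RREF → pivots at {ℓ,ν} ⇒ r = 2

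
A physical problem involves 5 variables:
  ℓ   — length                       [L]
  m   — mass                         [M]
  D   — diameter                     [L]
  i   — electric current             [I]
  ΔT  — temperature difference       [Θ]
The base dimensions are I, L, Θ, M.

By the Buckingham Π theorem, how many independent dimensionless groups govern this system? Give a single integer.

1

Dimensional matrix (I×L×Θ×M by ℓ×m×D×i×ΔT):
  I: [ 0  0  0  1  0]
  L: [ 1  0  1  0  0]
  Θ: [ 0  0  0  0  1]
  M: [ 0  1  0  0  0]
Echelon form has 4 nonzero rows (pivots: ℓ,m,i,ΔT)
n=5, r=4 ⇒ 1 dimensionless group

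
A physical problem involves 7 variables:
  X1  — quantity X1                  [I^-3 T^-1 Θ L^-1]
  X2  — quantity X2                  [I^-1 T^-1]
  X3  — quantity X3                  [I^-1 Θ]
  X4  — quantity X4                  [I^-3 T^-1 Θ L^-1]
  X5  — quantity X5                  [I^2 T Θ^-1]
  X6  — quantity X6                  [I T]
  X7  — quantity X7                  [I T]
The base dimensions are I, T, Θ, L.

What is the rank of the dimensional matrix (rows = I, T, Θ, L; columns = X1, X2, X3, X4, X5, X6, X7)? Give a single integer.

3

Exponent matrix [I,T,Θ,L] × [X1,X2,X3,X4,X5,X6,X7]:
  I: [-3 -1 -1 -3  2  1  1]
  T: [-1 -1  0 -1  1  1  1]
  Θ: [ 1  0  1  1 -1  0  0]
  L: [-1  0  0 -1  0  0  0]
Row reduction gives pivot columns X1,X2,X3; rank = 3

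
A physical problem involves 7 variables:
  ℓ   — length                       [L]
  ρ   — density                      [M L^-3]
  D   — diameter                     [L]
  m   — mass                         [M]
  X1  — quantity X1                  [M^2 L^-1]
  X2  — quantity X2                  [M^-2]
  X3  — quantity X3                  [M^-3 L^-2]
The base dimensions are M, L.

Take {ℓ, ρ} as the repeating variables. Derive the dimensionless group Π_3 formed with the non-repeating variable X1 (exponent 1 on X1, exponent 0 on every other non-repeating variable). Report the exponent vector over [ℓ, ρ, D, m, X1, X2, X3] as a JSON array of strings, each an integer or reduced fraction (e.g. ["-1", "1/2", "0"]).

Write exponents as rows M,L / cols ℓ,ρ,D,m,X1,X2,X3:
  M: [ 0  1  0  1  2 -2 -3]
  L: [ 1 -3  1  0 -1  0 -2]
Row reduction gives pivot columns ℓ,ρ; rank = 2
Repeat: ℓ,ρ; free: D,m,X1,X2,X3
RREF:
  r0: [   1    0    1    3    5   -6  -11]
  r1: [   0    1    0    1    2   -2   -3]
Fix exponent of X1 at 1, D at 0, m at 0, X2 at 0, X3 at 0; solve each RREF row for its pivot's exponent:
  r0: exp(ℓ) + (5)·1 = 0 ⇒ exp(ℓ) = -5
  r1: exp(ρ) + (2)·1 = 0 ⇒ exp(ρ) = -2
Π_3 = ℓ^-5 · ρ^-2 · X1

["-5", "-2", "0", "0", "1", "0", "0"]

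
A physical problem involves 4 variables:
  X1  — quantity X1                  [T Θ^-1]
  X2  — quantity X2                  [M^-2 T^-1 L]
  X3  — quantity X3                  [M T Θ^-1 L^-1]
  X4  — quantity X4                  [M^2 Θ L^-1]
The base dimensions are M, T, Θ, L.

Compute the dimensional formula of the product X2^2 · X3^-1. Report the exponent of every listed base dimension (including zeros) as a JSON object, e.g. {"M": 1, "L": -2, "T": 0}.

Dimensional matrix (M×T×Θ×L by X1×X2×X3×X4):
  M: [ 0 -2  1  2]
  T: [ 1 -1  1  0]
  Θ: [-1  0 -1  1]
  L: [ 0  1 -1 -1]
  [M]: (2)·-2+(-1)·1 = -5
  [T]: (2)·-1+(-1)·1 = -3
  [Θ]: (2)·0+(-1)·-1 = 1
  [L]: (2)·1+(-1)·-1 = 3
⇒ M^-5 T^-3 Θ L^3

{"M": -5, "T": -3, "Θ": 1, "L": 3}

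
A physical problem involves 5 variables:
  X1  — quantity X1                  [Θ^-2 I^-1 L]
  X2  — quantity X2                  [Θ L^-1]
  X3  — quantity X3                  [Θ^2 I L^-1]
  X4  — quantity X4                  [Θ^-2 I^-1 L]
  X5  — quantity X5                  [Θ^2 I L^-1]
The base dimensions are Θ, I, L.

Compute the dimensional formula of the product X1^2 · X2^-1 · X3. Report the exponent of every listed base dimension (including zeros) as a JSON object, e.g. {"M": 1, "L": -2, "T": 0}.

{"Θ": -3, "I": -1, "L": 2}

Dimensional matrix (Θ×I×L by X1×X2×X3×X4×X5):
  Θ: [-2  1  2 -2  2]
  I: [-1  0  1 -1  1]
  L: [ 1 -1 -1  1 -1]
  [Θ]: (2)·-2+(-1)·1+(1)·2 = -3
  [I]: (2)·-1+(-1)·0+(1)·1 = -1
  [L]: (2)·1+(-1)·-1+(1)·-1 = 2
⇒ Θ^-3 I^-1 L^2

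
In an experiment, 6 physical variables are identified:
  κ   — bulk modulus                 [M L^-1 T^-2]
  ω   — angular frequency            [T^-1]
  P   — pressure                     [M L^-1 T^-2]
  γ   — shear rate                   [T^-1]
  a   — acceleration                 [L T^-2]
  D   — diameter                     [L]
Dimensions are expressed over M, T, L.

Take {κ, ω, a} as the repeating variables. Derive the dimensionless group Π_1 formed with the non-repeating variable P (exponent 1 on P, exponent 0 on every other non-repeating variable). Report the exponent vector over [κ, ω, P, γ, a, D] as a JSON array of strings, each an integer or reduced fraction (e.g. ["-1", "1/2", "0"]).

["-1", "0", "1", "0", "0", "0"]

Exponent matrix [M,T,L] × [κ,ω,P,γ,a,D]:
  M: [ 1  0  1  0  0  0]
  T: [-2 -1 -2 -1 -2  0]
  L: [-1  0 -1  0  1  1]
Row reduction gives pivot columns κ,ω,a; rank = 3
Repeat: κ,ω,a; free: P,γ,D
RREF:
  r0: [   1    0    1    0    0    0]
  r1: [   0    1    0    1    0   -2]
  r2: [   0    0    0    0    1    1]
Fix exponent of P at 1, γ at 0, D at 0; solve each RREF row for its pivot's exponent:
  r0: exp(κ) + (1)·1 = 0 ⇒ exp(κ) = -1
  r1: exp(ω) + (0)·1 = 0 ⇒ exp(ω) = 0
  r2: exp(a) + (0)·1 = 0 ⇒ exp(a) = 0
Π_1 = κ^-1 · P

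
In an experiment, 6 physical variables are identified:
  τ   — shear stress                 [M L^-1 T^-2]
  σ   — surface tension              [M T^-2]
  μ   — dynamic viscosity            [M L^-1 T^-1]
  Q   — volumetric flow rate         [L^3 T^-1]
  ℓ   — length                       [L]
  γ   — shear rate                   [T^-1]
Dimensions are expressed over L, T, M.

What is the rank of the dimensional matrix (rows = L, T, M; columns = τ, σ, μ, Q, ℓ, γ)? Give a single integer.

3

Write exponents as rows L,T,M / cols τ,σ,μ,Q,ℓ,γ:
  L: [-1  0 -1  3  1  0]
  T: [-2 -2 -1 -1  0 -1]
  M: [ 1  1  1  0  0  0]
RREF → pivots at {τ,σ,μ} ⇒ r = 3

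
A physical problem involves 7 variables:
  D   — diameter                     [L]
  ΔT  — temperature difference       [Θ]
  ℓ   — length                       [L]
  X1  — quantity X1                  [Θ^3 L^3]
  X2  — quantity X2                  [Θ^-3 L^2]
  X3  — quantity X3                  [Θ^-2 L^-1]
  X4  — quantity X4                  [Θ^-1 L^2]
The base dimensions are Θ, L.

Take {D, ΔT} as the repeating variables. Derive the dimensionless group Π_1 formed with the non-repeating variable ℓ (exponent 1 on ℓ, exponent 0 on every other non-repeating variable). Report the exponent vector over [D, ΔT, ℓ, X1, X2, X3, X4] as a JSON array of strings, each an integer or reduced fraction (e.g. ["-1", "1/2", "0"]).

["-1", "0", "1", "0", "0", "0", "0"]

Dimensional matrix (Θ×L by D×ΔT×ℓ×X1×X2×X3×X4):
  Θ: [ 0  1  0  3 -3 -2 -1]
  L: [ 1  0  1  3  2 -1  2]
Row reduction gives pivot columns D,ΔT; rank = 2
Pivot set = {D,ΔT}, free = {ℓ,X1,X2,X3,X4}
RREF:
  r0: [   1    0    1    3    2   -1    2]
  r1: [   0    1    0    3   -3   -2   -1]
Fix exponent of ℓ at 1, X1 at 0, X2 at 0, X3 at 0, X4 at 0; solve each RREF row for its pivot's exponent:
  r0: exp(D) + (1)·1 = 0 ⇒ exp(D) = -1
  r1: exp(ΔT) + (0)·1 = 0 ⇒ exp(ΔT) = 0
Π_1 = D^-1 · ℓ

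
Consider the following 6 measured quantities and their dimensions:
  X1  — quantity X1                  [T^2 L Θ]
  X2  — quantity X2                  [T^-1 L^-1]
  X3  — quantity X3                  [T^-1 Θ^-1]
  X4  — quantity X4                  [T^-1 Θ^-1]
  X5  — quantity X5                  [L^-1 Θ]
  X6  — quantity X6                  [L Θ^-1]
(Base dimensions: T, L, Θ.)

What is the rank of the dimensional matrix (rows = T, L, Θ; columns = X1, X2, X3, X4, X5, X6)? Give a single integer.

Dimensional matrix (T×L×Θ by X1×X2×X3×X4×X5×X6):
  T: [ 2 -1 -1 -1  0  0]
  L: [ 1 -1  0  0 -1  1]
  Θ: [ 1  0 -1 -1  1 -1]
RREF → pivots at {X1,X2} ⇒ r = 2

2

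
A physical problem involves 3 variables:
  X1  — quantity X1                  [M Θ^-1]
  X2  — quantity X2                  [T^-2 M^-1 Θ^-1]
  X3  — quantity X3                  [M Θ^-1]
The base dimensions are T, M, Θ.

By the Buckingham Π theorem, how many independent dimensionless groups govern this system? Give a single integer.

1

Exponent matrix [T,M,Θ] × [X1,X2,X3]:
  T: [ 0 -2  0]
  M: [ 1 -1  1]
  Θ: [-1 -1 -1]
Echelon form has 2 nonzero rows (pivots: X1,X2)
n=3, r=2 ⇒ 1 dimensionless group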